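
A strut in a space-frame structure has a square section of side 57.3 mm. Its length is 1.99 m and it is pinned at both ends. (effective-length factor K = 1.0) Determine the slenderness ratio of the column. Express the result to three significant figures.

I = a⁴/12 = 57.3⁴/12 = 8.983×10^5 mm⁴
A = 3.283×10^3 mm²;  r_min = √(I/A) = √(8.983×10^5/3.283×10^3) = 16.54 mm
L_e = K·L = 1 × 1.99 m = 1.990 m = 1990.0 mm
λ = L_e / r_min = 1990.0 / 16.54 = 120

λ ≈ 120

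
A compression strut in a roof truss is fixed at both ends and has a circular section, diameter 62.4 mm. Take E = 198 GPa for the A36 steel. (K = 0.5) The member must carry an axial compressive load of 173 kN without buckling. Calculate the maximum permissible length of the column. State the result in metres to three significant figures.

I = πd⁴/64 = π×62.4⁴/64 = 7.442×10^5 mm⁴
I = 7.442×10^-7 m⁴
At the buckling limit P_cr = P = 1.730×10^5 N
From P_cr = π²EI/(K·L)²:  L = (1/K)·√(π²EI/P_cr) = (1/0.5)·√(π²×1.98×10^11×7.442×10^-7/1.730×10^5)
L = 5.80 m

L_max ≈ 5.80 m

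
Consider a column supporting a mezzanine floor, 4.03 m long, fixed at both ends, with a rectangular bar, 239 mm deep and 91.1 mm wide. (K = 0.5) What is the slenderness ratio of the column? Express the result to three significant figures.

For a rectangle r_min = b/√12 = 91.1/√12 = 26.30 mm
L_e = K·L = 0.5 × 4.03 m = 2.015 m = 2015.0 mm
λ = L_e / r_min = 2015.0 / 26.30 = 76.6

λ ≈ 76.6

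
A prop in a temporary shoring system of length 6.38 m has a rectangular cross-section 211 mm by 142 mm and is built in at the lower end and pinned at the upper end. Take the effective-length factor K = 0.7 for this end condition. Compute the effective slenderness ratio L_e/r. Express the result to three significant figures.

For a rectangle r_min = b/√12 = 142/√12 = 40.99 mm
L_e = K·L = 0.7 × 6.38 m = 4.466 m = 4466.0 mm
λ = L_e / r_min = 4466.0 / 40.99 = 109

λ ≈ 109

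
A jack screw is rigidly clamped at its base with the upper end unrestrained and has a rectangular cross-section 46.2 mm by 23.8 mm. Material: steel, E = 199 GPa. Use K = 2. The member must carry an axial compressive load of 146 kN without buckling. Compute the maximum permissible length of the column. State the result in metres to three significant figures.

Buckling occurs about the weak axis: I_min = h·b³/12 with b = 23.8 mm (the shorter side).
I_min = 46.2×23.8³/12 = 5.190×10^4 mm⁴
I = 5.190×10^-8 m⁴
At the buckling limit P_cr = P = 1.460×10^5 N
From P_cr = π²EI/(K·L)²:  L = (1/K)·√(π²EI/P_cr) = (1/2)·√(π²×1.99×10^11×5.190×10^-8/1.460×10^5)
L = 0.418 m

L_max ≈ 0.418 m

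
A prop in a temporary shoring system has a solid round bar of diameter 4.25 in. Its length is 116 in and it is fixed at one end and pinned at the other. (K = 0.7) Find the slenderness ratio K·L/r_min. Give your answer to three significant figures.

I = πd⁴/64 = π×4.25⁴/64 = 16.01 in⁴
A = 14.19 in²;  r_min = √(I/A) = √(16.01/14.19) = 1.062 in
L_e = K·L = 0.7 × 116 = 81.20 in
λ = L_e / r_min = 81.200 / 1.062 = 76.4

λ ≈ 76.4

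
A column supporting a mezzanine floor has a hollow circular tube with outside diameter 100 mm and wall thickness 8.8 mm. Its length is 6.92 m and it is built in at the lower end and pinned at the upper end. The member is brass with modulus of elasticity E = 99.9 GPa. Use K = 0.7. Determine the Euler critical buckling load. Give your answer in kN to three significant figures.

P_cr ≈ 111 kN

Inner diameter d_i = 100 − 2×8.8 = 82.40 mm
I = π(d_o⁴ − d_i⁴)/64 = π(100⁴ − 82.40⁴)/64 = 2.646×10^6 mm⁴
I = 2.646×10^6 mm⁴ = 2.646×10^-6 m⁴
Effective length L_e = K·L = 0.7 × 6.92 = 4.844 m
P_cr = π²EI / L_e² = π² × 99.9×10⁹ × 2.646×10^-6 / 4.844² = 1.112×10^5 N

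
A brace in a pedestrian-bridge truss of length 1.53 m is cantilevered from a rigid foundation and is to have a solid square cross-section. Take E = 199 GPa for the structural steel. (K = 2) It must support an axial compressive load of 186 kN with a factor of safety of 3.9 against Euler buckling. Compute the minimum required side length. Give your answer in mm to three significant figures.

a ≈ 80.3 mm

Required P_cr = n·P = 3.9 × 186 = 725.4 kN
L_e = K·L = 2 × 1.53 = 3.060 m
Required I = P_cr·L_e²/(π²E) = 7.254×10^5 × 3.060² / (π² × 1.99×10^11) = 3.458×10^-6 m⁴
I_req = 3.458×10^6 mm⁴
Solid square: I = a⁴/12  ⇒  a = (12I)^(1/4) = (12×3.458×10^6)^(1/4) = 80.3 mm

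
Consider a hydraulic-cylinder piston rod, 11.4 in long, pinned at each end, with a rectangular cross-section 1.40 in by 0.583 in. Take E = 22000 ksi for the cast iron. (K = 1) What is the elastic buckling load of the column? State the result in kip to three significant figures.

Buckling occurs about the weak axis: I_min = h·b³/12 with b = 0.583 in (the shorter side).
I_min = 1.40×0.583³/12 = 2.312×10^-2 in⁴
Effective length L_e = K·L = 1 × 11.4 = 11.40 in
P_cr = π²EI / L_e² = π² × 22000×10³ × 2.312×10^-2 / 11.40² = 3.862×10^4 lb

P_cr ≈ 38.6 kip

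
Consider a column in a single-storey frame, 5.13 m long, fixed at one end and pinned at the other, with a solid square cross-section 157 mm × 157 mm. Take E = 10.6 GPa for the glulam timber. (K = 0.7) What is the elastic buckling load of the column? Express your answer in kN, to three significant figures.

I = a⁴/12 = 157⁴/12 = 5.063×10^7 mm⁴
I = 5.063×10^7 mm⁴ = 5.063×10^-5 m⁴
Effective length L_e = K·L = 0.7 × 5.13 = 3.591 m
P_cr = π²EI / L_e² = π² × 10.6×10⁹ × 5.063×10^-5 / 3.591² = 4.108×10^5 N

P_cr ≈ 411 kN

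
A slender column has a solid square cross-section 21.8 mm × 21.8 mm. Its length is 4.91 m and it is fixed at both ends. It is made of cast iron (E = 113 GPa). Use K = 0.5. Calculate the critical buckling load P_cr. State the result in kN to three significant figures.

I = a⁴/12 = 21.8⁴/12 = 1.882×10^4 mm⁴
I = 1.882×10^4 mm⁴ = 1.882×10^-8 m⁴
Effective length L_e = K·L = 0.5 × 4.91 = 2.455 m
P_cr = π²EI / L_e² = π² × 113×10⁹ × 1.882×10^-8 / 2.455² = 3.483×10^3 N

P_cr ≈ 3.48 kN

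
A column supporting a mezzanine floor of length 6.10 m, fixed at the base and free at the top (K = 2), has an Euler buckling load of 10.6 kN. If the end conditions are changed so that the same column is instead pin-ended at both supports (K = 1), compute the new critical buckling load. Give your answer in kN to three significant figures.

P_cr ≈ 42.4 kN

P_cr ∝ 1/K², so P_cr,new = P_cr,old × (K_old/K_new)² = 10.6 × (2/1)²
= 10.6 × 4.000 = 42.4 kN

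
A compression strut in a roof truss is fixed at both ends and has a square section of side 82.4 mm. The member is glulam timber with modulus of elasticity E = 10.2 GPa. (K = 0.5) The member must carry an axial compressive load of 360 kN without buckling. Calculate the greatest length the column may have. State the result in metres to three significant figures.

L_max ≈ 2.07 m

I = a⁴/12 = 82.4⁴/12 = 3.842×10^6 mm⁴
I = 3.842×10^-6 m⁴
At the buckling limit P_cr = P = 3.600×10^5 N
From P_cr = π²EI/(K·L)²:  L = (1/K)·√(π²EI/P_cr) = (1/0.5)·√(π²×1.02×10^10×3.842×10^-6/3.600×10^5)
L = 2.07 m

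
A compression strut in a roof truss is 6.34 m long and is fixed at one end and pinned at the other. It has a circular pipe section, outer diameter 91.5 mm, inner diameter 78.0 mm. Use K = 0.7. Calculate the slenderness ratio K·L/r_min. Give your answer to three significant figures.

d_o = 91.5 mm, d_i = 78.0 mm
I = π(d_o⁴ − d_i⁴)/64 = π(91.5⁴ − 78.00⁴)/64 = 1.624×10^6 mm⁴
A = 1.797×10^3 mm²;  r_min = √(I/A) = √(1.624×10^6/1.797×10^3) = 30.06 mm
L_e = K·L = 0.7 × 6.34 m = 4.438 m = 4438.0 mm
λ = L_e / r_min = 4438.0 / 30.06 = 148

λ ≈ 148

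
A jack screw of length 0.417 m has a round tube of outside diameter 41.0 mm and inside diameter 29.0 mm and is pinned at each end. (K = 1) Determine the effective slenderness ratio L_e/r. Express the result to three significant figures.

λ ≈ 33.2

d_o = 41.0 mm, d_i = 29.0 mm
I = π(d_o⁴ − d_i⁴)/64 = π(41.0⁴ − 29.00⁴)/64 = 1.040×10^5 mm⁴
A = 659.7 mm²;  r_min = √(I/A) = √(1.040×10^5/659.7) = 12.55 mm
L_e = K·L = 1 × 0.417 m = 0.4170 m = 417.00 mm
λ = L_e / r_min = 417.00 / 12.55 = 33.2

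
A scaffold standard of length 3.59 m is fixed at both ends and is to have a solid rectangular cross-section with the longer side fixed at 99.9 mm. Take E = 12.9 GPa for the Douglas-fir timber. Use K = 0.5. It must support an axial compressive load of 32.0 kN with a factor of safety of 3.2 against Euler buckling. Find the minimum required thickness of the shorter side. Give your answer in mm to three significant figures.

Required P_cr = n·P = 3.2 × 32.0 = 102.4 kN
L_e = K·L = 0.5 × 3.59 = 1.795 m
Required I = P_cr·L_e²/(π²E) = 1.024×10^5 × 1.795² / (π² × 1.29×10^10) = 2.591×10^-6 m⁴
I_req = 2.591×10^6 mm⁴
Rectangle, weak axis: I_min = h·b³/12 with h = 99.9 mm fixed  ⇒  b = (12I/h)^(1/3) = 67.8 mm

b ≈ 67.8 mm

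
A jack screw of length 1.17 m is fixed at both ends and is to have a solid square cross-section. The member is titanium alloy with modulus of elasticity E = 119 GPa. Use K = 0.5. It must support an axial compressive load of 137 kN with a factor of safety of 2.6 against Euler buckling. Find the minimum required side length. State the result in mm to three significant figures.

Required P_cr = n·P = 2.6 × 137 = 356.2 kN
L_e = K·L = 0.5 × 1.17 = 0.5850 m
Required I = P_cr·L_e²/(π²E) = 3.562×10^5 × 0.5850² / (π² × 1.19×10^11) = 1.038×10^-7 m⁴
I_req = 1.038×10^5 mm⁴
Solid square: I = a⁴/12  ⇒  a = (12I)^(1/4) = (12×1.038×10^5)^(1/4) = 33.4 mm

a ≈ 33.4 mm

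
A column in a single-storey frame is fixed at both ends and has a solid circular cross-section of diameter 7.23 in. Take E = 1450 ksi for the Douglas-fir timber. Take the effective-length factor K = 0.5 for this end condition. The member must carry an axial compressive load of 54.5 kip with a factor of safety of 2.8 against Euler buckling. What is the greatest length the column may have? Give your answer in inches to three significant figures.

I = πd⁴/64 = π×7.23⁴/64 = 134.1 in⁴
Required critical load P_cr = n·P = 2.8 × 54.5 = 152.6 kip = 1.526×10^5 lb
From P_cr = π²EI/(K·L)²:  L = (1/K)·√(π²EI/P_cr) = (1/0.5)·√(π²×1.45×10^6×134.1/1.526×10^5)
L = 224 in

L_max ≈ 224 in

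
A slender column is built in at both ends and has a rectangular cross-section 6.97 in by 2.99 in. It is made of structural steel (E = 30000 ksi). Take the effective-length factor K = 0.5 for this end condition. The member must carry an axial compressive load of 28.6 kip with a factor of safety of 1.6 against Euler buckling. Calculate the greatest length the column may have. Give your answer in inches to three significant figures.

Buckling occurs about the weak axis: I_min = h·b³/12 with b = 2.99 in (the shorter side).
I_min = 6.97×2.99³/12 = 15.53 in⁴
Required critical load P_cr = n·P = 1.6 × 28.6 = 45.76 kip = 4.576×10^4 lb
From P_cr = π²EI/(K·L)²:  L = (1/K)·√(π²EI/P_cr) = (1/0.5)·√(π²×3.00×10^7×15.53/4.576×10^4)
L = 634 in

L_max ≈ 634 in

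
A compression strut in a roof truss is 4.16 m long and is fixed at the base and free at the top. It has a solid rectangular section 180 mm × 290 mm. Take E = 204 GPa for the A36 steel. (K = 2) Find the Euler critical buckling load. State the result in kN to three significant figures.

Buckling occurs about the weak axis: I_min = h·b³/12 with b = 180 mm (the shorter side).
I_min = 290×180³/12 = 1.409×10^8 mm⁴
I = 1.409×10^8 mm⁴ = 1.409×10^-4 m⁴
Effective length L_e = K·L = 2 × 4.16 = 8.320 m
P_cr = π²EI / L_e² = π² × 204×10⁹ × 1.409×10^-4 / 8.320² = 4.099×10^6 N

P_cr ≈ 4100 kN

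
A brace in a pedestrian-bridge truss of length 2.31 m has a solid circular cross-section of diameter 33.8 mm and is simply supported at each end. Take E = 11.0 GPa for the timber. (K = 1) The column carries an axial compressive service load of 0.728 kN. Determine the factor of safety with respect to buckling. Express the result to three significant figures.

I = πd⁴/64 = π×33.8⁴/64 = 6.407×10^4 mm⁴
I = 6.407×10^4 mm⁴ = 6.407×10^-8 m⁴
Effective length L_e = K·L = 1 × 2.31 = 2.310 m
P_cr = π²EI / L_e² = π² × 11.0×10⁹ × 6.407×10^-8 / 2.310² = 1.303×10^3 N
Factor of safety n = P_cr / P = 1.3035 / 0.728 = 1.79

n ≈ 1.79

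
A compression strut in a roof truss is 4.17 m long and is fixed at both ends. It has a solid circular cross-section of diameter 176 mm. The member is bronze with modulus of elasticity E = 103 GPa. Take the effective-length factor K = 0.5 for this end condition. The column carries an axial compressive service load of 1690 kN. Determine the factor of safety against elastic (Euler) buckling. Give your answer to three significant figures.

n ≈ 6.52

I = πd⁴/64 = π×176⁴/64 = 4.710×10^7 mm⁴
I = 4.710×10^7 mm⁴ = 4.710×10^-5 m⁴
Effective length L_e = K·L = 0.5 × 4.17 = 2.085 m
P_cr = π²EI / L_e² = π² × 103×10⁹ × 4.710×10^-5 / 2.085² = 1.101×10^7 N
Factor of safety n = P_cr / P = 11014 / 1690 = 6.52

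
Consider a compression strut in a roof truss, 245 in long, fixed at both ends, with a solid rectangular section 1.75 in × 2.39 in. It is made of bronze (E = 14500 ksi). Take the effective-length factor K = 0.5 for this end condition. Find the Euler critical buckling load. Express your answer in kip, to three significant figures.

Buckling occurs about the weak axis: I_min = h·b³/12 with b = 1.75 in (the shorter side).
I_min = 2.39×1.75³/12 = 1.067 in⁴
Effective length L_e = K·L = 0.5 × 245 = 122.5 in
P_cr = π²EI / L_e² = π² × 14500×10³ × 1.067 / 122.5² = 1.018×10^4 lb

P_cr ≈ 10.2 kip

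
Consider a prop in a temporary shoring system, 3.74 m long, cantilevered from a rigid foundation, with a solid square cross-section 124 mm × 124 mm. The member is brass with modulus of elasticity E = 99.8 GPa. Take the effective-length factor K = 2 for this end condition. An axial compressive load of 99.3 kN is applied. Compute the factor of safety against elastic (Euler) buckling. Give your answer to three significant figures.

I = a⁴/12 = 124⁴/12 = 1.970×10^7 mm⁴
I = 1.970×10^7 mm⁴ = 1.970×10^-5 m⁴
Effective length L_e = K·L = 2 × 3.74 = 7.480 m
P_cr = π²EI / L_e² = π² × 99.8×10⁹ × 1.970×10^-5 / 7.480² = 3.468×10^5 N
Factor of safety n = P_cr / P = 346.84 / 99.3 = 3.49

n ≈ 3.49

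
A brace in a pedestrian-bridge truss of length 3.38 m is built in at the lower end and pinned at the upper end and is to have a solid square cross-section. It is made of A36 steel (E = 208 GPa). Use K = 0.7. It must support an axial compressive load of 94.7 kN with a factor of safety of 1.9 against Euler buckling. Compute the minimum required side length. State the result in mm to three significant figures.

a ≈ 49.3 mm

Required P_cr = n·P = 1.9 × 94.7 = 179.9 kN
L_e = K·L = 0.7 × 3.38 = 2.366 m
Required I = P_cr·L_e²/(π²E) = 1.799×10^5 × 2.366² / (π² × 2.08×10^11) = 4.906×10^-7 m⁴
I_req = 4.906×10^5 mm⁴
Solid square: I = a⁴/12  ⇒  a = (12I)^(1/4) = (12×4.906×10^5)^(1/4) = 49.3 mm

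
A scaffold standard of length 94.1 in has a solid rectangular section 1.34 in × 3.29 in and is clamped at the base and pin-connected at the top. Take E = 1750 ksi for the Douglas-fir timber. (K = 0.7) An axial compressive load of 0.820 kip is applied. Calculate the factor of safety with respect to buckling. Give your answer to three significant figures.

n ≈ 3.20

Buckling occurs about the weak axis: I_min = h·b³/12 with b = 1.34 in (the shorter side).
I_min = 3.29×1.34³/12 = 0.6597 in⁴
Effective length L_e = K·L = 0.7 × 94.1 = 65.87 in
P_cr = π²EI / L_e² = π² × 1750×10³ × 0.6597 / 65.87² = 2.626×10^3 lb
Factor of safety n = P_cr / P = 2.6260 / 0.820 = 3.20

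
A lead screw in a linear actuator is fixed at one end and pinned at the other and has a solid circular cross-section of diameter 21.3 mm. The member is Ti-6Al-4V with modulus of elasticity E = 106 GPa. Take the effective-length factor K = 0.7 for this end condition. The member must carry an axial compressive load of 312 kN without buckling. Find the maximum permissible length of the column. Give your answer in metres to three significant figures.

I = πd⁴/64 = π×21.3⁴/64 = 1.010×10^4 mm⁴
I = 1.010×10^-8 m⁴
At the buckling limit P_cr = P = 3.120×10^5 N
From P_cr = π²EI/(K·L)²:  L = (1/K)·√(π²EI/P_cr) = (1/0.7)·√(π²×1.06×10^11×1.010×10^-8/3.120×10^5)
L = 0.263 m

L_max ≈ 0.263 m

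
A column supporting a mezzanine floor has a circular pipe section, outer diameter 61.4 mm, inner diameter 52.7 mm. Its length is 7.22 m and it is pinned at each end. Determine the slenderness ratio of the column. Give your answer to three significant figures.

d_o = 61.4 mm, d_i = 52.7 mm
I = π(d_o⁴ − d_i⁴)/64 = π(61.4⁴ − 52.70⁴)/64 = 3.190×10^5 mm⁴
A = 779.6 mm²;  r_min = √(I/A) = √(3.190×10^5/779.6) = 20.23 mm
L_e = K·L = 1 × 7.22 m = 7.220 m = 7220.0 mm
λ = L_e / r_min = 7220.0 / 20.23 = 357

λ ≈ 357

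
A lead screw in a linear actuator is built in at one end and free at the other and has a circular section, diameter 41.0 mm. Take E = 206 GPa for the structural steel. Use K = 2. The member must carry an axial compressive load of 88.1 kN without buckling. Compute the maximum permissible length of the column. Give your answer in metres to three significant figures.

L_max ≈ 0.895 m

I = πd⁴/64 = π×41.0⁴/64 = 1.387×10^5 mm⁴
I = 1.387×10^-7 m⁴
At the buckling limit P_cr = P = 8.810×10^4 N
From P_cr = π²EI/(K·L)²:  L = (1/K)·√(π²EI/P_cr) = (1/2)·√(π²×2.06×10^11×1.387×10^-7/8.810×10^4)
L = 0.895 m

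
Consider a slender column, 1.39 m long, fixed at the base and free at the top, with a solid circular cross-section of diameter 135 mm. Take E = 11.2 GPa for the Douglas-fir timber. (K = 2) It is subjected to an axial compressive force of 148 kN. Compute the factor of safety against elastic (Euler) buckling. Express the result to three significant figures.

I = πd⁴/64 = π×135⁴/64 = 1.630×10^7 mm⁴
I = 1.630×10^7 mm⁴ = 1.630×10^-5 m⁴
Effective length L_e = K·L = 2 × 1.39 = 2.780 m
P_cr = π²EI / L_e² = π² × 11.2×10⁹ × 1.630×10^-5 / 2.780² = 2.332×10^5 N
Factor of safety n = P_cr / P = 233.20 / 148 = 1.58

n ≈ 1.58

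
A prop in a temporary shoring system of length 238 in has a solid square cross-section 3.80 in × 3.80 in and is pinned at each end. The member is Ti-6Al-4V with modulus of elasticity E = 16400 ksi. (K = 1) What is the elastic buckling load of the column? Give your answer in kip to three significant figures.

P_cr ≈ 49.7 kip

I = a⁴/12 = 3.80⁴/12 = 17.38 in⁴
Effective length L_e = K·L = 1 × 238 = 238.0 in
P_cr = π²EI / L_e² = π² × 16400×10³ × 17.38 / 238.0² = 4.965×10^4 lb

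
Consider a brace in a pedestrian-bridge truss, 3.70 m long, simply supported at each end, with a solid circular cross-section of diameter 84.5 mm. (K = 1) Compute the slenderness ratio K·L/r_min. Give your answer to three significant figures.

For a solid circle r = d/4 = 84.5/4 = 21.12 mm
L_e = K·L = 1 × 3.70 m = 3.700 m = 3700.0 mm
λ = L_e / r_min = 3700.0 / 21.12 = 175

λ ≈ 175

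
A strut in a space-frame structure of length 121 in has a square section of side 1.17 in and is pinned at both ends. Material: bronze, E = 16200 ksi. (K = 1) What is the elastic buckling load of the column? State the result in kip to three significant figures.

I = a⁴/12 = 1.17⁴/12 = 0.1562 in⁴
Effective length L_e = K·L = 1 × 121 = 121.0 in
P_cr = π²EI / L_e² = π² × 16200×10³ × 0.1562 / 121.0² = 1.705×10^3 lb

P_cr ≈ 1.71 kip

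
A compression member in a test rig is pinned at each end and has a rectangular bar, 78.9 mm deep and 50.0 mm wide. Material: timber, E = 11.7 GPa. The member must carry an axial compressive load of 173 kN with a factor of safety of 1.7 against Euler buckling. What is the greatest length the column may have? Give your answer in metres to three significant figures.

Buckling occurs about the weak axis: I_min = h·b³/12 with b = 50.0 mm (the shorter side).
I_min = 78.9×50.0³/12 = 8.219×10^5 mm⁴
I = 8.219×10^-7 m⁴
Required critical load P_cr = n·P = 1.7 × 173 = 294.1 kN = 2.941×10^5 N
From P_cr = π²EI/(K·L)²:  L = (1/K)·√(π²EI/P_cr) = (1/1)·√(π²×1.17×10^10×8.219×10^-7/2.941×10^5)
L = 0.568 m

L_max ≈ 0.568 m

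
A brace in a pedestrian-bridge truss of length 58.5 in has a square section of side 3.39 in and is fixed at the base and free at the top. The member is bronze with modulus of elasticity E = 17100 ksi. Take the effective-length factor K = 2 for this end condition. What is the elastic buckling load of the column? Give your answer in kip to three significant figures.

P_cr ≈ 136 kip

I = a⁴/12 = 3.39⁴/12 = 11.01 in⁴
Effective length L_e = K·L = 2 × 58.5 = 117.0 in
P_cr = π²EI / L_e² = π² × 17100×10³ × 11.01 / 117.0² = 1.357×10^5 lb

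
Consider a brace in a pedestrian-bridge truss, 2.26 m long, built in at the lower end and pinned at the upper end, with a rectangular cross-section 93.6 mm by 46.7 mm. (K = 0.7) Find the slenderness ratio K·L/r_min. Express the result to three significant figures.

Buckling occurs about the weak axis: I_min = h·b³/12 with b = 46.7 mm (the shorter side).
I_min = 93.6×46.7³/12 = 7.944×10^5 mm⁴
A = 4.371×10^3 mm²;  r_min = √(I/A) = √(7.944×10^5/4.371×10^3) = 13.48 mm
L_e = K·L = 0.7 × 2.26 m = 1.582 m = 1582.0 mm
λ = L_e / r_min = 1582.0 / 13.48 = 117

λ ≈ 117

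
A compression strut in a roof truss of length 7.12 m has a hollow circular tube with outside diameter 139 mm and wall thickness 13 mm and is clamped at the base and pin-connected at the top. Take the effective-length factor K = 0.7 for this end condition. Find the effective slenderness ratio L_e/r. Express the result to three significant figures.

Inner diameter d_i = 139 − 2×13 = 113.0 mm
I = π(d_o⁴ − d_i⁴)/64 = π(139⁴ − 113.0⁴)/64 = 1.032×10^7 mm⁴
A = 5.146×10^3 mm²;  r_min = √(I/A) = √(1.032×10^7/5.146×10^3) = 44.78 mm
L_e = K·L = 0.7 × 7.12 m = 4.984 m = 4984.0 mm
λ = L_e / r_min = 4984.0 / 44.78 = 111

λ ≈ 111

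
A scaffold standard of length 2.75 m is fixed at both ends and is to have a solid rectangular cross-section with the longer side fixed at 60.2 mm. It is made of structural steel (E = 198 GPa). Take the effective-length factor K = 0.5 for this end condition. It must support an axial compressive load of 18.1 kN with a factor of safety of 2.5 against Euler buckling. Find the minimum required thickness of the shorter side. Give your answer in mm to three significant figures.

b ≈ 20.6 mm

Required P_cr = n·P = 2.5 × 18.1 = 45.25 kN
L_e = K·L = 0.5 × 2.75 = 1.375 m
Required I = P_cr·L_e²/(π²E) = 4.525×10^4 × 1.375² / (π² × 1.98×10^11) = 4.378×10^-8 m⁴
I_req = 4.378×10^4 mm⁴
Rectangle, weak axis: I_min = h·b³/12 with h = 60.2 mm fixed  ⇒  b = (12I/h)^(1/3) = 20.6 mm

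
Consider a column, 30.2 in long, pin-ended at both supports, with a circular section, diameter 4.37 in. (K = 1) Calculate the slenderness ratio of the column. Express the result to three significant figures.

λ ≈ 27.6

I = πd⁴/64 = π×4.37⁴/64 = 17.90 in⁴
A = 15.00 in²;  r_min = √(I/A) = √(17.90/15.00) = 1.092 in
L_e = K·L = 1 × 30.2 = 30.20 in
λ = L_e / r_min = 30.200 / 1.092 = 27.6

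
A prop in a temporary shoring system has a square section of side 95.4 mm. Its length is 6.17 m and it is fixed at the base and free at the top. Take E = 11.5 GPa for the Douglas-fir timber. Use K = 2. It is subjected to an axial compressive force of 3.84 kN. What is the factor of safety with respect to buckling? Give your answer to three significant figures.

I = a⁴/12 = 95.4⁴/12 = 6.903×10^6 mm⁴
I = 6.903×10^6 mm⁴ = 6.903×10^-6 m⁴
Effective length L_e = K·L = 2 × 6.17 = 12.34 m
P_cr = π²EI / L_e² = π² × 11.5×10⁹ × 6.903×10^-6 / 12.34² = 5.145×10^3 N
Factor of safety n = P_cr / P = 5.1449 / 3.84 = 1.34

n ≈ 1.34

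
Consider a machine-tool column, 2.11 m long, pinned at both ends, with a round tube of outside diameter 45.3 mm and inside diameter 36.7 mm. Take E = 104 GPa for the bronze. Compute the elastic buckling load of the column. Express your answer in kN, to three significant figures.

d_o = 45.3 mm, d_i = 36.7 mm
I = π(d_o⁴ − d_i⁴)/64 = π(45.3⁴ − 36.70⁴)/64 = 1.177×10^5 mm⁴
I = 1.177×10^5 mm⁴ = 1.177×10^-7 m⁴
Effective length L_e = K·L = 1 × 2.11 = 2.110 m
P_cr = π²EI / L_e² = π² × 104×10⁹ × 1.177×10^-7 / 2.110² = 2.713×10^4 N

P_cr ≈ 27.1 kN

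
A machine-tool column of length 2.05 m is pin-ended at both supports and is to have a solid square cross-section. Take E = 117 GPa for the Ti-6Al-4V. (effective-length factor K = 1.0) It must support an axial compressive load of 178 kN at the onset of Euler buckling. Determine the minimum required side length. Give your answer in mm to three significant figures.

L_e = K·L = 1 × 2.05 = 2.050 m
Required I = P_cr·L_e²/(π²E) = 1.780×10^5 × 2.050² / (π² × 1.17×10^11) = 6.478×10^-7 m⁴
I_req = 6.478×10^5 mm⁴
Solid square: I = a⁴/12  ⇒  a = (12I)^(1/4) = (12×6.478×10^5)^(1/4) = 52.8 mm

a ≈ 52.8 mm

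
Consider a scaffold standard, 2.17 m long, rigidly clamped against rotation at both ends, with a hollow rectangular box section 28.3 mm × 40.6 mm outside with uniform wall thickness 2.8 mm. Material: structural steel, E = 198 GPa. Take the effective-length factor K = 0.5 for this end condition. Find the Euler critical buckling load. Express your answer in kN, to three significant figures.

Inner dimensions: h_i = 40.6 − 2×2.8 = 35.00 mm, b_i = 28.3 − 2×2.8 = 22.70 mm
Weak-axis I_min = (h_o·b_o³ − h_i·b_i³)/12 with b_o = 28.3, b_i = 22.70 mm (shorter outer/inner sides).
I_min = (40.6×28.3³ − 35.00×22.70³)/12 = 4.257×10^4 mm⁴
I = 4.257×10^4 mm⁴ = 4.257×10^-8 m⁴
Effective length L_e = K·L = 0.5 × 2.17 = 1.085 m
P_cr = π²EI / L_e² = π² × 198×10⁹ × 4.257×10^-8 / 1.085² = 7.066×10^4 N

P_cr ≈ 70.7 kN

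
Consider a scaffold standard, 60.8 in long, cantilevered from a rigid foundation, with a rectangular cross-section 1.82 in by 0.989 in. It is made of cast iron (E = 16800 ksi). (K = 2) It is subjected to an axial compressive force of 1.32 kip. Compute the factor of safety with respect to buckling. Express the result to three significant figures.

Buckling occurs about the weak axis: I_min = h·b³/12 with b = 0.989 in (the shorter side).
I_min = 1.82×0.989³/12 = 0.1467 in⁴
Effective length L_e = K·L = 2 × 60.8 = 121.6 in
P_cr = π²EI / L_e² = π² × 16800×10³ × 0.1467 / 121.6² = 1.645×10^3 lb
Factor of safety n = P_cr / P = 1.6452 / 1.32 = 1.25

n ≈ 1.25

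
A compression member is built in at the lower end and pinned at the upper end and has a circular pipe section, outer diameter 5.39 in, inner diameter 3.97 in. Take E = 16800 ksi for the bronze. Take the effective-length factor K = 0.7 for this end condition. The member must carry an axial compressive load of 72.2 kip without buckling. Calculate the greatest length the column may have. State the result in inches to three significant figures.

L_max ≈ 370 in

d_o = 5.39 in, d_i = 3.97 in
I = π(d_o⁴ − d_i⁴)/64 = π(5.39⁴ − 3.970⁴)/64 = 29.24 in⁴
At the buckling limit P_cr = P = 7.220×10^4 lb
From P_cr = π²EI/(K·L)²:  L = (1/K)·√(π²EI/P_cr) = (1/0.7)·√(π²×1.68×10^7×29.24/7.220×10^4)
L = 370 in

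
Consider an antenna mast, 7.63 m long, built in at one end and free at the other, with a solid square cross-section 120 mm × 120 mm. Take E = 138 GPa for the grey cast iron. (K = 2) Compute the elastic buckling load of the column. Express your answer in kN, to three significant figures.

I = a⁴/12 = 120⁴/12 = 1.728×10^7 mm⁴
I = 1.728×10^7 mm⁴ = 1.728×10^-5 m⁴
Effective length L_e = K·L = 2 × 7.63 = 15.26 m
P_cr = π²EI / L_e² = π² × 138×10⁹ × 1.728×10^-5 / 15.26² = 1.011×10^5 N

P_cr ≈ 101 kN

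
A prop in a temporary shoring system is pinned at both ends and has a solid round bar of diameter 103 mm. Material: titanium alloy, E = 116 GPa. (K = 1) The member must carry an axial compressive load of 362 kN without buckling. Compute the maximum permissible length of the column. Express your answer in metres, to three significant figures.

L_max ≈ 4.18 m

I = πd⁴/64 = π×103⁴/64 = 5.525×10^6 mm⁴
I = 5.525×10^-6 m⁴
At the buckling limit P_cr = P = 3.620×10^5 N
From P_cr = π²EI/(K·L)²:  L = (1/K)·√(π²EI/P_cr) = (1/1)·√(π²×1.16×10^11×5.525×10^-6/3.620×10^5)
L = 4.18 m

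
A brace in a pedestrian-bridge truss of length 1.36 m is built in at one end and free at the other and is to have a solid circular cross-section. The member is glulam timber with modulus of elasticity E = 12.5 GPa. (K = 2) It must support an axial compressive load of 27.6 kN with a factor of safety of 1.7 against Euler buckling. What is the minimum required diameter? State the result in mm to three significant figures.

d ≈ 87.0 mm

Required P_cr = n·P = 1.7 × 27.6 = 46.92 kN
L_e = K·L = 2 × 1.36 = 2.720 m
Required I = P_cr·L_e²/(π²E) = 4.692×10^4 × 2.720² / (π² × 1.25×10^10) = 2.814×10^-6 m⁴
I_req = 2.814×10^6 mm⁴
Solid circle: I = πd⁴/64  ⇒  d = (64I/π)^(1/4) = (64×2.814×10^6/π)^(1/4) = 87.0 mm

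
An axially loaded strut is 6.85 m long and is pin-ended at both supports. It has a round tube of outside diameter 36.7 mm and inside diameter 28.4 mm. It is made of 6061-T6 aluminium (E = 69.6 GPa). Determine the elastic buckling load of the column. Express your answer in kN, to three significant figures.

P_cr ≈ 0.836 kN

d_o = 36.7 mm, d_i = 28.4 mm
I = π(d_o⁴ − d_i⁴)/64 = π(36.7⁴ − 28.40⁴)/64 = 5.712×10^4 mm⁴
I = 5.712×10^4 mm⁴ = 5.712×10^-8 m⁴
Effective length L_e = K·L = 1 × 6.85 = 6.850 m
P_cr = π²EI / L_e² = π² × 69.6×10⁹ × 5.712×10^-8 / 6.850² = 836.2 N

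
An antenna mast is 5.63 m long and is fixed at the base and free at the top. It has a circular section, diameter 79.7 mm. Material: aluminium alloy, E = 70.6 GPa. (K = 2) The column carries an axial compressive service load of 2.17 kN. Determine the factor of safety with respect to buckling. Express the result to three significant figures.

n ≈ 5.02

I = πd⁴/64 = π×79.7⁴/64 = 1.981×10^6 mm⁴
I = 1.981×10^6 mm⁴ = 1.981×10^-6 m⁴
Effective length L_e = K·L = 2 × 5.63 = 11.26 m
P_cr = π²EI / L_e² = π² × 70.6×10⁹ × 1.981×10^-6 / 11.26² = 1.089×10^4 N
Factor of safety n = P_cr / P = 10.885 / 2.17 = 5.02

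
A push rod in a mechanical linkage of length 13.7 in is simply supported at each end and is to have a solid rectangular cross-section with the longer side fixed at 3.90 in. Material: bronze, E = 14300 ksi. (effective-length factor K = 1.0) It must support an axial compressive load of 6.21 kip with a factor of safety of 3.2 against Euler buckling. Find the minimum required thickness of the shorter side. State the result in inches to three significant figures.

Required P_cr = n·P = 3.2 × 6.21 = 19.87 kip
L_e = K·L = 1 × 13.7 = 13.70 in
Required I = P_cr·L_e²/(π²E) = 1.987×10^4 × 13.70² / (π² × 1.43×10^7) = 2.643×10^-2 in⁴
Rectangle, weak axis: I_min = h·b³/12 with h = 3.90 in fixed  ⇒  b = (12I/h)^(1/3) = 0.433 in

b ≈ 0.433 in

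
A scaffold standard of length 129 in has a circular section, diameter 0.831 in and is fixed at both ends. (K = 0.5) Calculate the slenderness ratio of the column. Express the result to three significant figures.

For a solid circle r = d/4 = 0.831/4 = 0.2078 in
L_e = K·L = 0.5 × 129 = 64.50 in
λ = L_e / r_min = 64.500 / 0.2078 = 310

λ ≈ 310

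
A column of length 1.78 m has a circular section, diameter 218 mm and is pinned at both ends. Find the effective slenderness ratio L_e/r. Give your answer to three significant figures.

For a solid circle r = d/4 = 218/4 = 54.50 mm
L_e = K·L = 1 × 1.78 m = 1.780 m = 1780.0 mm
λ = L_e / r_min = 1780.0 / 54.50 = 32.7

λ ≈ 32.7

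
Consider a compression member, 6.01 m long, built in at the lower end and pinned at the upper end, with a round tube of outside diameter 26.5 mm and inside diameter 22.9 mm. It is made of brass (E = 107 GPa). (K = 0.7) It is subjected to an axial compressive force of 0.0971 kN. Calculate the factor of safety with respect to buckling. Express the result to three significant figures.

d_o = 26.5 mm, d_i = 22.9 mm
I = π(d_o⁴ − d_i⁴)/64 = π(26.5⁴ − 22.90⁴)/64 = 1.071×10^4 mm⁴
I = 1.071×10^4 mm⁴ = 1.071×10^-8 m⁴
Effective length L_e = K·L = 0.7 × 6.01 = 4.207 m
P_cr = π²EI / L_e² = π² × 107×10⁹ × 1.071×10^-8 / 4.207² = 638.9 N
Factor of safety n = P_cr / P = 0.63894 / 0.0971 = 6.58

n ≈ 6.58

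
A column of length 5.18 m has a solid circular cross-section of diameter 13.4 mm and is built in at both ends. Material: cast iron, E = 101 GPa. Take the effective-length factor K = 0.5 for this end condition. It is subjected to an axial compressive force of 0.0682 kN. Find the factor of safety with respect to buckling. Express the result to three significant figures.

n ≈ 3.45

I = πd⁴/64 = π×13.4⁴/64 = 1.583×10^3 mm⁴
I = 1.583×10^3 mm⁴ = 1.583×10^-9 m⁴
Effective length L_e = K·L = 0.5 × 5.18 = 2.590 m
P_cr = π²EI / L_e² = π² × 101×10⁹ × 1.583×10^-9 / 2.590² = 235.2 N
Factor of safety n = P_cr / P = 0.23519 / 0.0682 = 3.45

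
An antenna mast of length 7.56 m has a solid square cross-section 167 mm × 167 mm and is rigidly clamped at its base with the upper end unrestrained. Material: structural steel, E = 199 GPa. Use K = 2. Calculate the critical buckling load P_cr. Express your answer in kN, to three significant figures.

I = a⁴/12 = 167⁴/12 = 6.482×10^7 mm⁴
I = 6.482×10^7 mm⁴ = 6.482×10^-5 m⁴
Effective length L_e = K·L = 2 × 7.56 = 15.12 m
P_cr = π²EI / L_e² = π² × 199×10⁹ × 6.482×10^-5 / 15.12² = 5.568×10^5 N

P_cr ≈ 557 kN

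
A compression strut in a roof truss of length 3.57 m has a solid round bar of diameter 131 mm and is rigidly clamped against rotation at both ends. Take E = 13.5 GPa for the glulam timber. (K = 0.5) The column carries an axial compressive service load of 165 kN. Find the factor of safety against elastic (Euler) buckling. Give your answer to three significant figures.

I = πd⁴/64 = π×131⁴/64 = 1.446×10^7 mm⁴
I = 1.446×10^7 mm⁴ = 1.446×10^-5 m⁴
Effective length L_e = K·L = 0.5 × 3.57 = 1.785 m
P_cr = π²EI / L_e² = π² × 13.5×10⁹ × 1.446×10^-5 / 1.785² = 6.045×10^5 N
Factor of safety n = P_cr / P = 604.52 / 165 = 3.66

n ≈ 3.66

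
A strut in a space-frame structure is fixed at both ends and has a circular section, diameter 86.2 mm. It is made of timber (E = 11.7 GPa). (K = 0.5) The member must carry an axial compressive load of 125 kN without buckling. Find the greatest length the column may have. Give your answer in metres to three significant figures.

L_max ≈ 3.16 m

I = πd⁴/64 = π×86.2⁴/64 = 2.710×10^6 mm⁴
I = 2.710×10^-6 m⁴
At the buckling limit P_cr = P = 1.250×10^5 N
From P_cr = π²EI/(K·L)²:  L = (1/K)·√(π²EI/P_cr) = (1/0.5)·√(π²×1.17×10^10×2.710×10^-6/1.250×10^5)
L = 3.16 m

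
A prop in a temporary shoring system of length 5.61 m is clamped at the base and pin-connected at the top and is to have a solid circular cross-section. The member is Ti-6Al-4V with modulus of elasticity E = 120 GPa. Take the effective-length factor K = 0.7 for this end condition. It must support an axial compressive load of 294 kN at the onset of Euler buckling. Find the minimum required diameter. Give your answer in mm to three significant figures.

d ≈ 94.0 mm

L_e = K·L = 0.7 × 5.61 = 3.927 m
Required I = P_cr·L_e²/(π²E) = 2.940×10^5 × 3.927² / (π² × 1.20×10^11) = 3.828×10^-6 m⁴
I_req = 3.828×10^6 mm⁴
Solid circle: I = πd⁴/64  ⇒  d = (64I/π)^(1/4) = (64×3.828×10^6/π)^(1/4) = 94.0 mm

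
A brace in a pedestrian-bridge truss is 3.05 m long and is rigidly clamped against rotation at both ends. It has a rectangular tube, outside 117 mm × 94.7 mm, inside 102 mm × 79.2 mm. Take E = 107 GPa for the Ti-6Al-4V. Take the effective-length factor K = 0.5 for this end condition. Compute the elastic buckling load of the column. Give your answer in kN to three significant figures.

P_cr ≈ 1840 kN

Weak-axis I_min = (h_o·b_o³ − h_i·b_i³)/12 with b_o = 94.7, b_i = 79.20 mm (shorter outer/inner sides).
I_min = (117×94.7³ − 102.0×79.20³)/12 = 4.058×10^6 mm⁴
I = 4.058×10^6 mm⁴ = 4.058×10^-6 m⁴
Effective length L_e = K·L = 0.5 × 3.05 = 1.525 m
P_cr = π²EI / L_e² = π² × 107×10⁹ × 4.058×10^-6 / 1.525² = 1.843×10^6 N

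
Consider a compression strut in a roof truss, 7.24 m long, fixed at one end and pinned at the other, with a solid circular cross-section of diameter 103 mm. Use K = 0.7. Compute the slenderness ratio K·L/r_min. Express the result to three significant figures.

I = πd⁴/64 = π×103⁴/64 = 5.525×10^6 mm⁴
A = 8.332×10^3 mm²;  r_min = √(I/A) = √(5.525×10^6/8.332×10^3) = 25.75 mm
L_e = K·L = 0.7 × 7.24 m = 5.068 m = 5068.0 mm
λ = L_e / r_min = 5068.0 / 25.75 = 197

λ ≈ 197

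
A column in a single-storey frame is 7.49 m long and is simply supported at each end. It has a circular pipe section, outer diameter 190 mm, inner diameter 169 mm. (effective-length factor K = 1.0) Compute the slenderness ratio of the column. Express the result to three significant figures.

d_o = 190 mm, d_i = 169 mm
I = π(d_o⁴ − d_i⁴)/64 = π(190⁴ − 169.0⁴)/64 = 2.393×10^7 mm⁴
A = 5.921×10^3 mm²;  r_min = √(I/A) = √(2.393×10^7/5.921×10^3) = 63.57 mm
L_e = K·L = 1 × 7.49 m = 7.490 m = 7490.0 mm
λ = L_e / r_min = 7490.0 / 63.57 = 118

λ ≈ 118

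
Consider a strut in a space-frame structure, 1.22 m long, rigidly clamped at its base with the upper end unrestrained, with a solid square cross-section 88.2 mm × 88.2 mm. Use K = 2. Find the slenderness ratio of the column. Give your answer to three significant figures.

λ ≈ 95.8

For a square r = a/√12 = 88.2/√12 = 25.46 mm
L_e = K·L = 2 × 1.22 m = 2.440 m = 2440.0 mm
λ = L_e / r_min = 2440.0 / 25.46 = 95.8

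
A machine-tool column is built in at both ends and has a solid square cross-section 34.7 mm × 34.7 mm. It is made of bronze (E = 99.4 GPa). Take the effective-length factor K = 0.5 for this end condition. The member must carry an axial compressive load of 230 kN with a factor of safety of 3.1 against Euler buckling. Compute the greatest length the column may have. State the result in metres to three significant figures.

L_max ≈ 0.815 m

I = a⁴/12 = 34.7⁴/12 = 1.208×10^5 mm⁴
I = 1.208×10^-7 m⁴
Required critical load P_cr = n·P = 3.1 × 230 = 713.0 kN = 7.130×10^5 N
From P_cr = π²EI/(K·L)²:  L = (1/K)·√(π²EI/P_cr) = (1/0.5)·√(π²×9.94×10^10×1.208×10^-7/7.130×10^5)
L = 0.815 m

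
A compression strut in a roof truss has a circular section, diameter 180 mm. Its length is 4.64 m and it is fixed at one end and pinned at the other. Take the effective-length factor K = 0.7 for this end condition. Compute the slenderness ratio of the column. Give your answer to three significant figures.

λ ≈ 72.2

For a solid circle r = d/4 = 180/4 = 45.00 mm
L_e = K·L = 0.7 × 4.64 m = 3.248 m = 3248.0 mm
λ = L_e / r_min = 3248.0 / 45.00 = 72.2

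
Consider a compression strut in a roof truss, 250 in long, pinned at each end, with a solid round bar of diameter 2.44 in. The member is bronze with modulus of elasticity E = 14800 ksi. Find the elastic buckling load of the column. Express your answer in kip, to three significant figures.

I = πd⁴/64 = π×2.44⁴/64 = 1.740 in⁴
Effective length L_e = K·L = 1 × 250 = 250.0 in
P_cr = π²EI / L_e² = π² × 14800×10³ × 1.740 / 250.0² = 4.066×10^3 lb

P_cr ≈ 4.07 kip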